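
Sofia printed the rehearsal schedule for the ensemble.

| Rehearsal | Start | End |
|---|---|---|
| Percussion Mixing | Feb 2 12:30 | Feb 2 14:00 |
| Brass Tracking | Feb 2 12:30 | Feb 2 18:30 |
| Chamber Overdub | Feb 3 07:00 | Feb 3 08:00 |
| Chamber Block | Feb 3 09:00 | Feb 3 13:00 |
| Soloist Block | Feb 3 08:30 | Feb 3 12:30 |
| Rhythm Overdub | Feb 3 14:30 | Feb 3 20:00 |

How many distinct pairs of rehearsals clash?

Sorted by start: Percussion Mixing, Brass Tracking, Chamber Overdub, Soloist Block, Chamber Block, Rhythm Overdub.
Brass Tracking starts before Percussion Mixing ends → Percussion Mixing and Brass Tracking overlap.
Chamber Overdub starts after Percussion Mixing ends — done with Percussion Mixing.
Chamber Overdub starts after Brass Tracking ends — done with Brass Tracking.
Soloist Block starts after Chamber Overdub ends — done with Chamber Overdub.
Chamber Block starts before Soloist Block ends → Soloist Block and Chamber Block overlap.
Rhythm Overdub starts after Soloist Block ends.
Rhythm Overdub starts after Chamber Block ends.
Overlapping pairs: Brass Tracking & Percussion Mixing, Chamber Block & Soloist Block — 2 in total.

2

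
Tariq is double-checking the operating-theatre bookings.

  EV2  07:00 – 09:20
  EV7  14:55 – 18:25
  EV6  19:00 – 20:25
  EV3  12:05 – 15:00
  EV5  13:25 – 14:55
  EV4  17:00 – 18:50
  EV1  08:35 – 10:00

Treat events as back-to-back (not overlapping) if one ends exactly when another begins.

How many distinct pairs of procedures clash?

Check each pair: they overlap iff neither finishes before the other starts.
Sorted by start: EV2, EV1, EV3, EV5, EV7, EV4, EV6.
EV1 starts before EV2 ends → EV2 and EV1 overlap.
EV3 starts after EV2 ends, so EV2 has no further overlaps.
EV3 starts after EV1 ends, so EV1 has no further overlaps.
EV5 starts before EV3 ends → EV3 and EV5 overlap.
EV7 starts before EV3 ends → EV3 and EV7 overlap.
EV4 starts after EV3 ends, so EV3 has no further overlaps.
EV7 starts exactly when EV5 ends (back-to-back, no overlap), so EV5 has no further overlaps.
EV4 starts before EV7 ends → EV7 and EV4 overlap.
EV6 starts after EV7 ends.
EV6 starts after EV4 ends.
Overlapping pairs: EV1 & EV2, EV3 & EV5, EV3 & EV7, EV4 & EV7 — 4 in total.

4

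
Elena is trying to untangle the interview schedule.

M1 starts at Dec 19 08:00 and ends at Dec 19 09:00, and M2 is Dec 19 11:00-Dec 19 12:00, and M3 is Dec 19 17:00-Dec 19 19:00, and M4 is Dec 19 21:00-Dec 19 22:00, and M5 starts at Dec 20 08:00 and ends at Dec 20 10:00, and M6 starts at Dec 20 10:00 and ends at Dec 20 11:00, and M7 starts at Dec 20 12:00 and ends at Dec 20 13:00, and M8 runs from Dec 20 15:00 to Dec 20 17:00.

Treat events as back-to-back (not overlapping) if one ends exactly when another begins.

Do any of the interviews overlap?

No

Sorted by start: M1, M2, M3, M4, M5, M6, M7, M8.
M2 starts after M1 ends — done with M1.
M3 starts after M2 ends — done with M2.
M4 starts after M3 ends — done with M3.
M5 starts after M4 ends — done with M4.
M6 starts exactly when M5 ends (back-to-back, no overlap) — done with M5.
M7 starts after M6 ends — done with M6.
M8 starts after M7 ends.
Every pair is clear; the schedule has no overlaps.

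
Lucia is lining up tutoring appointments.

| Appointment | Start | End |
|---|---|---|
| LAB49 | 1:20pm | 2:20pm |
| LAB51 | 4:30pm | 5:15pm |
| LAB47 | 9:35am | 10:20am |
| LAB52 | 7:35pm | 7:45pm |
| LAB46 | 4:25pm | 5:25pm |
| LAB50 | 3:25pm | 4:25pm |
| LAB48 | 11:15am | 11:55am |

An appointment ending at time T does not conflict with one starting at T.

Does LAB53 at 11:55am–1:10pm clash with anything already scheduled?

LAB47: ends 10:20am at or before LAB53 starts 11:55am → clear.
LAB48: ends 11:55am at or before LAB53 starts 11:55am → clear.
LAB49: starts 1:20pm at or after LAB53 ends 1:10pm → clear.
LAB50: starts 3:25pm at or after LAB53 ends 1:10pm → clear.
LAB46: starts 4:25pm at or after LAB53 ends 1:10pm → clear.
LAB51: starts 4:30pm at or after LAB53 ends 1:10pm → clear.
LAB52: starts 7:35pm at or after LAB53 ends 1:10pm → clear.

No — it doesn't clash with anything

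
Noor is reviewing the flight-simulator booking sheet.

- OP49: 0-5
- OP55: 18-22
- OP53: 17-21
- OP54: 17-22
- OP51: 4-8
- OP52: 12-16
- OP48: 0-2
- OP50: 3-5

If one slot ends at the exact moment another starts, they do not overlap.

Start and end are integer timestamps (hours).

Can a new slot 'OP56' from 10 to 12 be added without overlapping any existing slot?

OP48: ends 2 at or before OP56 starts 10 → clear.
OP49: ends 5 at or before OP56 starts 10 → clear.
OP50: ends 5 at or before OP56 starts 10 → clear.
OP51: ends 8 at or before OP56 starts 10 → clear.
OP52: starts 12 at or after OP56 ends 12 → clear.
OP53: starts 17 at or after OP56 ends 12 → clear.
OP54: starts 17 at or after OP56 ends 12 → clear.
OP55: starts 18 at or after OP56 ends 12 → clear.

Yes — the slot is free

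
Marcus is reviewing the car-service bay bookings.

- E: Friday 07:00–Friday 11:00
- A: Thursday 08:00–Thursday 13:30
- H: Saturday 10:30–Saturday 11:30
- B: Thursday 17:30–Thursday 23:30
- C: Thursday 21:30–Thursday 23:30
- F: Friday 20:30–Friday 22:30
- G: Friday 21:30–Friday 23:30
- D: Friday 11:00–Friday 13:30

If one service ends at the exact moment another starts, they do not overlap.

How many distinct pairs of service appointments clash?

2

Sorted by start: A, B, C, E, D, F, G, H.
B starts after A ends — done with A.
C starts before B ends → B and C overlap.
E starts after B ends — done with B.
E starts after C ends — done with C.
D starts exactly when E ends (back-to-back, no overlap) — done with E.
F starts after D ends — done with D.
G starts before F ends → F and G overlap.
H starts after F ends.
H starts after G ends.
Overlapping pairs: B & C, F & G — 2 in total.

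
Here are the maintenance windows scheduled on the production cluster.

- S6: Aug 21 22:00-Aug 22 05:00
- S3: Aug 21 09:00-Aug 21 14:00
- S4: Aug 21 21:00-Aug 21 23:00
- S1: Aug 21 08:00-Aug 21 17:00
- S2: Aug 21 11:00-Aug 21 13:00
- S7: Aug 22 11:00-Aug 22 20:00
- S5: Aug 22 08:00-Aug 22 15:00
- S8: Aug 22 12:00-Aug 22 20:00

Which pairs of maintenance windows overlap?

S1 & S2, S1 & S3, S2 & S3, S4 & S6, S5 & S7, S5 & S8, S7 & S8

Sorted by start: S1, S3, S2, S4, S6, S5, S7, S8.
S3 starts before S1 ends → S1 and S3 overlap.
S2 starts before S1 ends → S1 and S2 overlap.
S4 starts after S1 ends — done with S1.
S2 starts before S3 ends → S3 and S2 overlap.
S4 starts after S3 ends — done with S3.
S4 starts after S2 ends — done with S2.
S6 starts before S4 ends → S4 and S6 overlap.
S5 starts after S4 ends — done with S4.
S5 starts after S6 ends — done with S6.
S7 starts before S5 ends → S5 and S7 overlap.
S8 starts before S5 ends → S5 and S8 overlap.
S8 starts before S7 ends → S7 and S8 overlap.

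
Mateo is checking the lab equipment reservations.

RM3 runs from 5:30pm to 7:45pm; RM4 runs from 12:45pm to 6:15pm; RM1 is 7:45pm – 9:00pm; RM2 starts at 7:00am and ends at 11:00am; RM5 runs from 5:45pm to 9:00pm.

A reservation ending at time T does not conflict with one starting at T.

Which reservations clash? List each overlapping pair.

RM1 & RM5, RM3 & RM4, RM3 & RM5, RM4 & RM5

Check each pair: they overlap iff neither finishes before the other starts.
Sorted by start: RM2, RM4, RM3, RM5, RM1.
RM4 starts after RM2 ends, so nothing later overlaps RM2 either.
RM3 starts before RM4 ends → RM4 and RM3 overlap.
RM5 starts before RM4 ends → RM4 and RM5 overlap.
RM1 starts after RM4 ends.
RM5 starts before RM3 ends → RM3 and RM5 overlap.
RM1 starts exactly when RM3 ends (back-to-back, no overlap).
RM1 starts before RM5 ends → RM5 and RM1 overlap.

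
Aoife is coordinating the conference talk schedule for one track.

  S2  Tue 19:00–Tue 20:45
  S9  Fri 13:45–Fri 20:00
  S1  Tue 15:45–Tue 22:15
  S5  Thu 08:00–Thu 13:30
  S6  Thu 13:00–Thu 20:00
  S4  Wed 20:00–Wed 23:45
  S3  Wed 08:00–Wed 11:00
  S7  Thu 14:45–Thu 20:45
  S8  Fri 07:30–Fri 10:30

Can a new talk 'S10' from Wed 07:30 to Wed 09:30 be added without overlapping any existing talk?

No — it overlaps S3

S1: ends Tue 22:15 at or before S10 starts Wed 07:30 → clear.
S2: ends Tue 20:45 at or before S10 starts Wed 07:30 → clear.
S3: starts Wed 08:00 before S10 ends Wed 09:30, and ends Wed 11:00 after S10 starts Wed 07:30 → overlap.
S4: starts Wed 20:00 at or after S10 ends Wed 09:30 → clear.
S5: starts Thu 08:00 at or after S10 ends Wed 09:30 → clear.
S6: starts Thu 13:00 at or after S10 ends Wed 09:30 → clear.
S7: starts Thu 14:45 at or after S10 ends Wed 09:30 → clear.
S8: starts Fri 07:30 at or after S10 ends Wed 09:30 → clear.
S9: starts Fri 13:45 at or after S10 ends Wed 09:30 → clear.
S10 overlaps S3.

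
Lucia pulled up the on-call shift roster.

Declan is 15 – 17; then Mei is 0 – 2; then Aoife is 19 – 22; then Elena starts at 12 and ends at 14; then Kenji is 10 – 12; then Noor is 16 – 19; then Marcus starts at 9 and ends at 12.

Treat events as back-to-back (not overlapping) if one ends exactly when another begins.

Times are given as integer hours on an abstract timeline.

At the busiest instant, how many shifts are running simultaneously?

Sort all start/end points and keep a running count:
0 start Mei → 1
2 end Mei → 0
9 start Marcus → 1
10 start Kenji → 2
12 end Kenji → 1
12 end Marcus → 0
12 start Elena → 1
14 end Elena → 0
15 start Declan → 1
16 start Noor → 2
17 end Declan → 1
19 end Noor → 0
19 start Aoife → 1
22 end Aoife → 0
Peak is 2, at 10 (Kenji, Marcus).

2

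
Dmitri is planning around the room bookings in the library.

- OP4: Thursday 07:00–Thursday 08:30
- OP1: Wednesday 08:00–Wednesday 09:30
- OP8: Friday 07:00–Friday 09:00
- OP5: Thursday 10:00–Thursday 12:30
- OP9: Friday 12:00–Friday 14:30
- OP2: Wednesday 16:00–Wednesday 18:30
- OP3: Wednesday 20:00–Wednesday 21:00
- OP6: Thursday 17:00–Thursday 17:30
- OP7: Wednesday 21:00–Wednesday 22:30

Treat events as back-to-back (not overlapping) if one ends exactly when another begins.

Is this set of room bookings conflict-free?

Yes

Two intervals overlap when each starts before the other ends.
Sorted by start: OP1, OP2, OP3, OP7, OP4, OP5, OP6, OP8, OP9.
OP2 starts after OP1 ends; OP1 is clear from here.
OP3 starts after OP2 ends; OP2 is clear from here.
OP7 starts exactly when OP3 ends (back-to-back, no overlap); OP3 is clear from here.
OP4 starts after OP7 ends; OP7 is clear from here.
OP5 starts after OP4 ends; OP4 is clear from here.
OP6 starts after OP5 ends; OP5 is clear from here.
OP8 starts after OP6 ends; OP6 is clear from here.
OP9 starts after OP8 ends.
Every pair is clear; the schedule has no overlaps.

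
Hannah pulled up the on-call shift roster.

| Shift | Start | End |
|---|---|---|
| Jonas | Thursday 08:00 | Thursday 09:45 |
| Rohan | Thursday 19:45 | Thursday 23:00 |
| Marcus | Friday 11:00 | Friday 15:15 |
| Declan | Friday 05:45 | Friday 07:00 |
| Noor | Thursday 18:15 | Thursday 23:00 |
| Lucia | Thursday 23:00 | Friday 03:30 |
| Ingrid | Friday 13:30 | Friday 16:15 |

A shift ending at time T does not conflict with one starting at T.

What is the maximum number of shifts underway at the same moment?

2

Sweep the timeline, counting +1 at each start and −1 at each end (ends before starts at a tie):
Thursday 08:00 start Jonas → 1
Thursday 09:45 end Jonas → 0
Thursday 18:15 start Noor → 1
Thursday 19:45 start Rohan → 2
Thursday 23:00 end Noor → 1
Thursday 23:00 end Rohan → 0
Thursday 23:00 start Lucia → 1
Friday 03:30 end Lucia → 0
Friday 05:45 start Declan → 1
Friday 07:00 end Declan → 0
Friday 11:00 start Marcus → 1
Friday 13:30 start Ingrid → 2
Friday 15:15 end Marcus → 1
Friday 16:15 end Ingrid → 0
Peak is 2, at Thursday 19:45 (Noor, Rohan).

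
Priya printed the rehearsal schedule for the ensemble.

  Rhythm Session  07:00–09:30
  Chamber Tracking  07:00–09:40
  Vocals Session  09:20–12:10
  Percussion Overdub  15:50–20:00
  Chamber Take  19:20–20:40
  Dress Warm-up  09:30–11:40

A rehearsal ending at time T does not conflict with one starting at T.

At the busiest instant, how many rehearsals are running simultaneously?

Sweep the timeline, counting +1 at each start and −1 at each end (ends before starts at a tie):
07:00 start Chamber Tracking → 1
07:00 start Rhythm Session → 2
09:20 start Vocals Session → 3
09:30 end Rhythm Session → 2
09:30 start Dress Warm-up → 3
09:40 end Chamber Tracking → 2
11:40 end Dress Warm-up → 1
12:10 end Vocals Session → 0
15:50 start Percussion Overdub → 1
19:20 start Chamber Take → 2
20:00 end Percussion Overdub → 1
20:40 end Chamber Take → 0
Peak is 3, at 09:20 (Chamber Tracking, Rhythm Session, Vocals Session).

3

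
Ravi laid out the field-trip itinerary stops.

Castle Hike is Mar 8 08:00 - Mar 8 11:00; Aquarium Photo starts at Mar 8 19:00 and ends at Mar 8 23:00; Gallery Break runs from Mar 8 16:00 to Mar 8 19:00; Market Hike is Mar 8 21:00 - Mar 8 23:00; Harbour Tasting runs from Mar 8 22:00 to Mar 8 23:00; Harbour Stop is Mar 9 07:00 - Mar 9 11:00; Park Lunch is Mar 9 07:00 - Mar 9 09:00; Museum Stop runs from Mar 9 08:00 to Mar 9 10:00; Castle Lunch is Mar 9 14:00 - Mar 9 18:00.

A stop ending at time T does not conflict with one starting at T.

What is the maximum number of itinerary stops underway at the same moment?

Sort all start/end points and keep a running count:
Mar 8 08:00 start Castle Hike → 1
Mar 8 11:00 end Castle Hike → 0
Mar 8 16:00 start Gallery Break → 1
Mar 8 19:00 end Gallery Break → 0
Mar 8 19:00 start Aquarium Photo → 1
Mar 8 21:00 start Market Hike → 2
Mar 8 22:00 start Harbour Tasting → 3
Mar 8 23:00 end Aquarium Photo → 2
Mar 8 23:00 end Harbour Tasting → 1
Mar 8 23:00 end Market Hike → 0
Mar 9 07:00 start Harbour Stop → 1
Mar 9 07:00 start Park Lunch → 2
Mar 9 08:00 start Museum Stop → 3
Mar 9 09:00 end Park Lunch → 2
Mar 9 10:00 end Museum Stop → 1
Mar 9 11:00 end Harbour Stop → 0
Mar 9 14:00 start Castle Lunch → 1
Mar 9 18:00 end Castle Lunch → 0
Peak is 3, at Mar 8 22:00 (Aquarium Photo, Harbour Tasting, Market Hike).

3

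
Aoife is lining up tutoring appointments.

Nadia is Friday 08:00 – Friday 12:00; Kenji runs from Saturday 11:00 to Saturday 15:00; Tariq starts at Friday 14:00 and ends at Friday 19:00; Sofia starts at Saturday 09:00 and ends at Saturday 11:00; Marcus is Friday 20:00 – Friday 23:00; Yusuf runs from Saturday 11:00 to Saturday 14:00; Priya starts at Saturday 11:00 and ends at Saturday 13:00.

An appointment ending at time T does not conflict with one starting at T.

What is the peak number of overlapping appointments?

Walk through starts and ends in time order (an end at T is processed before a start at T):
Friday 08:00 start Nadia → 1
Friday 12:00 end Nadia → 0
Friday 14:00 start Tariq → 1
Friday 19:00 end Tariq → 0
Friday 20:00 start Marcus → 1
Friday 23:00 end Marcus → 0
Saturday 09:00 start Sofia → 1
Saturday 11:00 end Sofia → 0
Saturday 11:00 start Kenji → 1
Saturday 11:00 start Priya → 2
Saturday 11:00 start Yusuf → 3
Saturday 13:00 end Priya → 2
Saturday 14:00 end Yusuf → 1
Saturday 15:00 end Kenji → 0
Peak is 3, at Saturday 11:00 (Kenji, Priya, Yusuf).

3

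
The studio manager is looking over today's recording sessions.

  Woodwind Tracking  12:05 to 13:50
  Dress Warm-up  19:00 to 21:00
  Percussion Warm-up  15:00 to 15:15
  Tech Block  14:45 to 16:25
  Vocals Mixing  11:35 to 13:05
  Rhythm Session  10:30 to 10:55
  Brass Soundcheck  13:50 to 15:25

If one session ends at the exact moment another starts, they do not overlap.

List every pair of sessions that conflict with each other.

Brass Soundcheck & Percussion Warm-up, Brass Soundcheck & Tech Block, Percussion Warm-up & Tech Block, Vocals Mixing & Woodwind Tracking

Sorted by start: Rhythm Session, Vocals Mixing, Woodwind Tracking, Brass Soundcheck, Tech Block, Percussion Warm-up, Dress Warm-up.
Vocals Mixing starts after Rhythm Session ends; Rhythm Session is clear from here.
Woodwind Tracking starts before Vocals Mixing ends → Vocals Mixing and Woodwind Tracking overlap.
Brass Soundcheck starts after Vocals Mixing ends; Vocals Mixing is clear from here.
Brass Soundcheck starts exactly when Woodwind Tracking ends (back-to-back, no overlap); Woodwind Tracking is clear from here.
Tech Block starts before Brass Soundcheck ends → Brass Soundcheck and Tech Block overlap.
Percussion Warm-up starts before Brass Soundcheck ends → Brass Soundcheck and Percussion Warm-up overlap.
Dress Warm-up starts after Brass Soundcheck ends.
Percussion Warm-up starts before Tech Block ends → Tech Block and Percussion Warm-up overlap.
Dress Warm-up starts after Tech Block ends.
Dress Warm-up starts after Percussion Warm-up ends.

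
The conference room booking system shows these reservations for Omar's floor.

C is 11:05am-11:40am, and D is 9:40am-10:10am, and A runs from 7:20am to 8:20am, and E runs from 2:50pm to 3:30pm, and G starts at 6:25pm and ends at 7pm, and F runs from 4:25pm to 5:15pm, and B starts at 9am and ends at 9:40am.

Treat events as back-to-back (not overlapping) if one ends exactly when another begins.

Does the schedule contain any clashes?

No

Sorted by start: A, B, D, C, E, F, G.
B starts after A ends, so A has no further overlaps.
D starts exactly when B ends (back-to-back, no overlap), so B has no further overlaps.
C starts after D ends, so D has no further overlaps.
E starts after C ends, so C has no further overlaps.
F starts after E ends, so E has no further overlaps.
G starts after F ends.
Every pair is clear; the schedule has no overlaps.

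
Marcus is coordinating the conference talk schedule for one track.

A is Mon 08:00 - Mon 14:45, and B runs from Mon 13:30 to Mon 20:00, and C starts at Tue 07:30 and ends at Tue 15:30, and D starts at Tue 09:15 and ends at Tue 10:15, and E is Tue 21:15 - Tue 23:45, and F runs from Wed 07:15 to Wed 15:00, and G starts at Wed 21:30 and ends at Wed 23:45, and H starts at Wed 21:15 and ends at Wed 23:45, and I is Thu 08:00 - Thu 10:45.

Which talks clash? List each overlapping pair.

Sorted by start: A, B, C, D, E, F, H, G, I.
B starts before A ends → A and B overlap.
C starts after A ends; A is clear from here.
C starts after B ends; B is clear from here.
D starts before C ends → C and D overlap.
E starts after C ends; C is clear from here.
E starts after D ends; D is clear from here.
F starts after E ends; E is clear from here.
H starts after F ends; F is clear from here.
G starts before H ends → H and G overlap.
I starts after H ends.
I starts after G ends.

A & B, C & D, G & H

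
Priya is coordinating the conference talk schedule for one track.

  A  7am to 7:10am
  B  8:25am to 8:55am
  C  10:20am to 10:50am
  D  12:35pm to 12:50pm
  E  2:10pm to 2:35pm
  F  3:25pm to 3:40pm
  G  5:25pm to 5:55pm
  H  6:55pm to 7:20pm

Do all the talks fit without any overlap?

Sorted by start: A, B, C, D, E, F, G, H.
B starts after A ends — done with A.
C starts after B ends — done with B.
D starts after C ends — done with C.
E starts after D ends — done with D.
F starts after E ends — done with E.
G starts after F ends — done with F.
H starts after G ends.
Every pair is clear; the schedule has no overlaps.

Yes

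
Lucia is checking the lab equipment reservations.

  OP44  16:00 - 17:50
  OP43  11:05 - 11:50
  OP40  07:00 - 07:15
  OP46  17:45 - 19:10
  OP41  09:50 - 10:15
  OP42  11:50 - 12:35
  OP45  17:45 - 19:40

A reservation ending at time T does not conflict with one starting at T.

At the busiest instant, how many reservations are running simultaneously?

Sort all start/end points and keep a running count:
07:00 start OP40 → 1
07:15 end OP40 → 0
09:50 start OP41 → 1
10:15 end OP41 → 0
11:05 start OP43 → 1
11:50 end OP43 → 0
11:50 start OP42 → 1
12:35 end OP42 → 0
16:00 start OP44 → 1
17:45 start OP45 → 2
17:45 start OP46 → 3
17:50 end OP44 → 2
19:10 end OP46 → 1
19:40 end OP45 → 0
Peak is 3, at 17:45 (OP44, OP45, OP46).

3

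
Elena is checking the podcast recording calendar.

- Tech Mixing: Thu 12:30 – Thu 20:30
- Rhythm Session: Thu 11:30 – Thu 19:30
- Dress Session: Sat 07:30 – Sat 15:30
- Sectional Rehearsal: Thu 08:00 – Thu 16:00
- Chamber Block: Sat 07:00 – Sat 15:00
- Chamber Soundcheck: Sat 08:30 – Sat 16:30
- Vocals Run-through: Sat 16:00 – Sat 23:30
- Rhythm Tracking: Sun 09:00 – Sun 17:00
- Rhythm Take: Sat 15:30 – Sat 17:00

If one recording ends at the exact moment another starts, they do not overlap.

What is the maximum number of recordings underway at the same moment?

Sweep the timeline, counting +1 at each start and −1 at each end (ends before starts at a tie):
Thu 08:00 start Sectional Rehearsal → 1
Thu 11:30 start Rhythm Session → 2
Thu 12:30 start Tech Mixing → 3
Thu 16:00 end Sectional Rehearsal → 2
Thu 19:30 end Rhythm Session → 1
Thu 20:30 end Tech Mixing → 0
Sat 07:00 start Chamber Block → 1
Sat 07:30 start Dress Session → 2
Sat 08:30 start Chamber Soundcheck → 3
Sat 15:00 end Chamber Block → 2
Sat 15:30 end Dress Session → 1
Sat 15:30 start Rhythm Take → 2
Sat 16:00 start Vocals Run-through → 3
Sat 16:30 end Chamber Soundcheck → 2
Sat 17:00 end Rhythm Take → 1
Sat 23:30 end Vocals Run-through → 0
Sun 09:00 start Rhythm Tracking → 1
Sun 17:00 end Rhythm Tracking → 0
Peak is 3, at Thu 12:30 (Rhythm Session, Sectional Rehearsal, Tech Mixing).

3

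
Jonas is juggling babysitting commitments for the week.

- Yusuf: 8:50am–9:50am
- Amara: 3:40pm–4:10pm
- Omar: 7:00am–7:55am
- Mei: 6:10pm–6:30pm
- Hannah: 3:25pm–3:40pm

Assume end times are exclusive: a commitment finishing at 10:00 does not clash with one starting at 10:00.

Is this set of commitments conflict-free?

Sorted by start: Omar, Yusuf, Hannah, Amara, Mei.
Yusuf starts after Omar ends, so nothing later overlaps Omar either.
Hannah starts after Yusuf ends, so nothing later overlaps Yusuf either.
Amara starts exactly when Hannah ends (back-to-back, no overlap), so nothing later overlaps Hannah either.
Mei starts after Amara ends.
Every pair is clear; the schedule has no overlaps.

Yes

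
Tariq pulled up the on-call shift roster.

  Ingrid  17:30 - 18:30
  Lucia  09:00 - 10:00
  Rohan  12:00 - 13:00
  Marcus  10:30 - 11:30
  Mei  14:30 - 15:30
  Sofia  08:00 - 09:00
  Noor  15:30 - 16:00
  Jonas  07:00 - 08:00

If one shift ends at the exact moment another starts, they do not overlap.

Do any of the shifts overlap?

Sorted by start: Jonas, Sofia, Lucia, Marcus, Rohan, Mei, Noor, Ingrid.
Sofia starts exactly when Jonas ends (back-to-back, no overlap); Jonas is clear from here.
Lucia starts exactly when Sofia ends (back-to-back, no overlap); Sofia is clear from here.
Marcus starts after Lucia ends; Lucia is clear from here.
Rohan starts after Marcus ends; Marcus is clear from here.
Mei starts after Rohan ends; Rohan is clear from here.
Noor starts exactly when Mei ends (back-to-back, no overlap); Mei is clear from here.
Ingrid starts after Noor ends.
Every pair is clear; the schedule has no overlaps.

No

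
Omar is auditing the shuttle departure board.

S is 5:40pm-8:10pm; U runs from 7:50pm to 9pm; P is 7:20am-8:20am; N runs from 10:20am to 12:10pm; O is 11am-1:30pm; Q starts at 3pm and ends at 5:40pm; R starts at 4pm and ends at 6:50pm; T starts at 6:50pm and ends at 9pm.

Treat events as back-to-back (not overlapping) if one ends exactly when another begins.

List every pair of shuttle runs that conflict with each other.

Sorted by start: P, N, O, Q, R, S, T, U.
N starts after P ends, so P has no further overlaps.
O starts before N ends → N and O overlap.
Q starts after N ends, so N has no further overlaps.
Q starts after O ends, so O has no further overlaps.
R starts before Q ends → Q and R overlap.
S starts exactly when Q ends (back-to-back, no overlap), so Q has no further overlaps.
S starts before R ends → R and S overlap.
T starts exactly when R ends (back-to-back, no overlap), so R has no further overlaps.
T starts before S ends → S and T overlap.
U starts before S ends → S and U overlap.
U starts before T ends → T and U overlap.

N & O, Q & R, R & S, S & T, S & U, T & U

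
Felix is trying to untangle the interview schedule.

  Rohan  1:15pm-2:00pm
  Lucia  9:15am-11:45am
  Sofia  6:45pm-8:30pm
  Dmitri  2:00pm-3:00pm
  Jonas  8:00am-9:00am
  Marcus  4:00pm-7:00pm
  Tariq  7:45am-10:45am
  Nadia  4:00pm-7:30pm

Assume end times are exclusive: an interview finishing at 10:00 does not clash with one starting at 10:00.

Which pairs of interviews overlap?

Two intervals overlap when each starts before the other ends.
Sorted by start: Tariq, Jonas, Lucia, Rohan, Dmitri, Marcus, Nadia, Sofia.
Jonas starts before Tariq ends → Tariq and Jonas overlap.
Lucia starts before Tariq ends → Tariq and Lucia overlap.
Rohan starts after Tariq ends, so nothing later overlaps Tariq either.
Lucia starts after Jonas ends, so nothing later overlaps Jonas either.
Rohan starts after Lucia ends, so nothing later overlaps Lucia either.
Dmitri starts exactly when Rohan ends (back-to-back, no overlap), so nothing later overlaps Rohan either.
Marcus starts after Dmitri ends, so nothing later overlaps Dmitri either.
Nadia starts before Marcus ends → Marcus and Nadia overlap.
Sofia starts before Marcus ends → Marcus and Sofia overlap.
Sofia starts before Nadia ends → Nadia and Sofia overlap.

Jonas & Tariq, Lucia & Tariq, Marcus & Nadia, Marcus & Sofia, Nadia & Sofia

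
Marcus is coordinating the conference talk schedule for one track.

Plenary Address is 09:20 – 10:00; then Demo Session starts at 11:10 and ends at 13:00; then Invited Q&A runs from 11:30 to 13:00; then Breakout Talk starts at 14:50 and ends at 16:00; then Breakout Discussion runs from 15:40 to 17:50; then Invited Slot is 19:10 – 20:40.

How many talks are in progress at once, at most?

2

Sort all start/end points and keep a running count:
09:20 start Plenary Address → 1
10:00 end Plenary Address → 0
11:10 start Demo Session → 1
11:30 start Invited Q&A → 2
13:00 end Demo Session → 1
13:00 end Invited Q&A → 0
14:50 start Breakout Talk → 1
15:40 start Breakout Discussion → 2
16:00 end Breakout Talk → 1
17:50 end Breakout Discussion → 0
19:10 start Invited Slot → 1
20:40 end Invited Slot → 0
Peak is 2, at 11:30 (Demo Session, Invited Q&A).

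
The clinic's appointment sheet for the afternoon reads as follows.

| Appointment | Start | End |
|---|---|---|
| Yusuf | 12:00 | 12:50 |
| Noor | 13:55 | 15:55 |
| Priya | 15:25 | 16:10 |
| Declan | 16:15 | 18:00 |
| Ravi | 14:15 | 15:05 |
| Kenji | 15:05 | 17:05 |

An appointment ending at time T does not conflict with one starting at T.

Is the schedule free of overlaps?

No

Check each pair: they overlap iff neither finishes before the other starts.
Sorted by start: Yusuf, Noor, Ravi, Kenji, Priya, Declan.
Noor starts after Yusuf ends, so Yusuf has no further overlaps.
Ravi starts before Noor ends → Noor and Ravi overlap.
That's a conflict, so the schedule is not conflict-free.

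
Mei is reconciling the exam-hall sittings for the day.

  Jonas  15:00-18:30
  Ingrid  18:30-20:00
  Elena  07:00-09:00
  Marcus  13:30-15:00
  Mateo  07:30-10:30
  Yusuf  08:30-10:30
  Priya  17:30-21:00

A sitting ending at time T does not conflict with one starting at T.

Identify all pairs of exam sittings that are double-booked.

Two intervals overlap when each starts before the other ends.
Sorted by start: Elena, Mateo, Yusuf, Marcus, Jonas, Priya, Ingrid.
Mateo starts before Elena ends → Elena and Mateo overlap.
Yusuf starts before Elena ends → Elena and Yusuf overlap.
Marcus starts after Elena ends, so Elena has no further overlaps.
Yusuf starts before Mateo ends → Mateo and Yusuf overlap.
Marcus starts after Mateo ends, so Mateo has no further overlaps.
Marcus starts after Yusuf ends, so Yusuf has no further overlaps.
Jonas starts exactly when Marcus ends (back-to-back, no overlap), so Marcus has no further overlaps.
Priya starts before Jonas ends → Jonas and Priya overlap.
Ingrid starts exactly when Jonas ends (back-to-back, no overlap).
Ingrid starts before Priya ends → Priya and Ingrid overlap.

Elena & Mateo, Elena & Yusuf, Ingrid & Priya, Jonas & Priya, Mateo & Yusuf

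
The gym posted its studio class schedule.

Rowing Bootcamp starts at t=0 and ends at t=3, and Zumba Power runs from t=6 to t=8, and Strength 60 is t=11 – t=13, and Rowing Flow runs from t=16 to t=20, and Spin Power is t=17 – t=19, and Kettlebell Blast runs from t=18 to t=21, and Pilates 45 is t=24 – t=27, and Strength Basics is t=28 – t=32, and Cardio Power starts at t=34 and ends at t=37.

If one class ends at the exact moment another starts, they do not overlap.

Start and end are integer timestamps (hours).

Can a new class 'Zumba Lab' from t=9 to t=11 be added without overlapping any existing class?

Rowing Bootcamp: ends t=3 at or before Zumba Lab starts t=9 → clear.
Zumba Power: ends t=8 at or before Zumba Lab starts t=9 → clear.
Strength 60: starts t=11 at or after Zumba Lab ends t=11 → clear.
Rowing Flow: starts t=16 at or after Zumba Lab ends t=11 → clear.
Spin Power: starts t=17 at or after Zumba Lab ends t=11 → clear.
Kettlebell Blast: starts t=18 at or after Zumba Lab ends t=11 → clear.
Pilates 45: starts t=24 at or after Zumba Lab ends t=11 → clear.
Strength Basics: starts t=28 at or after Zumba Lab ends t=11 → clear.
Cardio Power: starts t=34 at or after Zumba Lab ends t=11 → clear.

Yes — the slot is free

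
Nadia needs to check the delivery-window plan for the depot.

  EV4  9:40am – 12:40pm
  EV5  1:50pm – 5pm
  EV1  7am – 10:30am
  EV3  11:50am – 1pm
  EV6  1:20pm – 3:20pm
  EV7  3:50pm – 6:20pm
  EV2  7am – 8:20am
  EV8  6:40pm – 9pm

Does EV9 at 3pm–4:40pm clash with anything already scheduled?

Yes — it overlaps EV5, EV6, EV7

EV1: ends 10:30am at or before EV9 starts 3pm → clear.
EV2: ends 8:20am at or before EV9 starts 3pm → clear.
EV4: ends 12:40pm at or before EV9 starts 3pm → clear.
EV3: ends 1pm at or before EV9 starts 3pm → clear.
EV6: starts 1:20pm before EV9 ends 4:40pm, and ends 3:20pm after EV9 starts 3pm → overlap.
EV5: starts 1:50pm before EV9 ends 4:40pm, and ends 5pm after EV9 starts 3pm → overlap.
EV7: starts 3:50pm before EV9 ends 4:40pm, and ends 6:20pm after EV9 starts 3pm → overlap.
EV8: starts 6:40pm at or after EV9 ends 4:40pm → clear.
EV9 overlaps EV5, EV6, EV7.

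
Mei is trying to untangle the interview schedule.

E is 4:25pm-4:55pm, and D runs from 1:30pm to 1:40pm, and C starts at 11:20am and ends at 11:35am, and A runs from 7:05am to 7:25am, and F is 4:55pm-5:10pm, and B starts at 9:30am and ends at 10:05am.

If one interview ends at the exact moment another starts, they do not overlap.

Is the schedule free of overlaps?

Yes

Sorted by start: A, B, C, D, E, F.
B starts after A ends; A is clear from here.
C starts after B ends; B is clear from here.
D starts after C ends; C is clear from here.
E starts after D ends; D is clear from here.
F starts exactly when E ends (back-to-back, no overlap).
Every pair is clear; the schedule has no overlaps.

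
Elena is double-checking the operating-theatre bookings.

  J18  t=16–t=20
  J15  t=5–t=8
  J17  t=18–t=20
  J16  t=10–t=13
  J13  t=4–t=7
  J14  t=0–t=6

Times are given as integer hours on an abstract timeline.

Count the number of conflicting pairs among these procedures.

Check each pair: they overlap iff neither finishes before the other starts.
Sorted by start: J14, J13, J15, J16, J18, J17.
J13 starts before J14 ends → J14 and J13 overlap.
J15 starts before J14 ends → J14 and J15 overlap.
J16 starts after J14 ends; J14 is clear from here.
J15 starts before J13 ends → J13 and J15 overlap.
J16 starts after J13 ends; J13 is clear from here.
J16 starts after J15 ends; J15 is clear from here.
J18 starts after J16 ends; J16 is clear from here.
J17 starts before J18 ends → J18 and J17 overlap.
Overlapping pairs: J13 & J14, J13 & J15, J14 & J15, J17 & J18 — 4 in total.

4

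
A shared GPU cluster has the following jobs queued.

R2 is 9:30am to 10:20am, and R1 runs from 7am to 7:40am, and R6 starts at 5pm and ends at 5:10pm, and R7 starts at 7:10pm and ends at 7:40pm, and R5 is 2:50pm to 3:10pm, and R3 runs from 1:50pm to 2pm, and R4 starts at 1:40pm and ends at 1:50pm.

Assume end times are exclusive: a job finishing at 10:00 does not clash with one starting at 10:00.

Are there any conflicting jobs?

Two intervals overlap when each starts before the other ends.
Sorted by start: R1, R2, R4, R3, R5, R6, R7.
R2 starts after R1 ends; R1 is clear from here.
R4 starts after R2 ends; R2 is clear from here.
R3 starts exactly when R4 ends (back-to-back, no overlap); R4 is clear from here.
R5 starts after R3 ends; R3 is clear from here.
R6 starts after R5 ends; R5 is clear from here.
R7 starts after R6 ends.
Every pair is clear; the schedule has no overlaps.

No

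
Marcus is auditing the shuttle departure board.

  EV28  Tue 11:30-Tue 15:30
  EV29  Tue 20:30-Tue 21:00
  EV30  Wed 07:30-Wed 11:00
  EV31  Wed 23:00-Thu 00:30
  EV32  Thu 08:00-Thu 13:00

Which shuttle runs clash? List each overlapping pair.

Check each pair: they overlap iff neither finishes before the other starts.
Sorted by start: EV28, EV29, EV30, EV31, EV32.
EV29 starts after EV28 ends, so nothing later overlaps EV28 either.
EV30 starts after EV29 ends, so nothing later overlaps EV29 either.
EV31 starts after EV30 ends, so nothing later overlaps EV30 either.
EV32 starts after EV31 ends.

no conflicts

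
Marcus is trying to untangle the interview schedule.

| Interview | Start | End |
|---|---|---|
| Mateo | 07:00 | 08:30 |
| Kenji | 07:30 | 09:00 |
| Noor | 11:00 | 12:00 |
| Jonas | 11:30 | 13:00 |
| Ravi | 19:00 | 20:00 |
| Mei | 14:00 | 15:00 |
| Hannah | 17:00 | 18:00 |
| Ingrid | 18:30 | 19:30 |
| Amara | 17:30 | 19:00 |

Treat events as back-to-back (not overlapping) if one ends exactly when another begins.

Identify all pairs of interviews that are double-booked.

Check each pair: they overlap iff neither finishes before the other starts.
Sorted by start: Mateo, Kenji, Noor, Jonas, Mei, Hannah, Amara, Ingrid, Ravi.
Kenji starts before Mateo ends → Mateo and Kenji overlap.
Noor starts after Mateo ends, so nothing later overlaps Mateo either.
Noor starts after Kenji ends, so nothing later overlaps Kenji either.
Jonas starts before Noor ends → Noor and Jonas overlap.
Mei starts after Noor ends, so nothing later overlaps Noor either.
Mei starts after Jonas ends, so nothing later overlaps Jonas either.
Hannah starts after Mei ends, so nothing later overlaps Mei either.
Amara starts before Hannah ends → Hannah and Amara overlap.
Ingrid starts after Hannah ends, so nothing later overlaps Hannah either.
Ingrid starts before Amara ends → Amara and Ingrid overlap.
Ravi starts exactly when Amara ends (back-to-back, no overlap).
Ravi starts before Ingrid ends → Ingrid and Ravi overlap.

Amara & Hannah, Amara & Ingrid, Ingrid & Ravi, Jonas & Noor, Kenji & Mateo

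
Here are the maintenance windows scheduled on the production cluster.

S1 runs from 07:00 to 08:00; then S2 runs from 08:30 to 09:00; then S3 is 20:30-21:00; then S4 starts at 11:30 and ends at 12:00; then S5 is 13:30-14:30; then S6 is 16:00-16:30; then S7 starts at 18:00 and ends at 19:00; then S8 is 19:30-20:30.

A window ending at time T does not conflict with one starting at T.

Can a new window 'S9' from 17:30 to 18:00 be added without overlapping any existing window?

S1: ends 08:00 at or before S9 starts 17:30 → clear.
S2: ends 09:00 at or before S9 starts 17:30 → clear.
S4: ends 12:00 at or before S9 starts 17:30 → clear.
S5: ends 14:30 at or before S9 starts 17:30 → clear.
S6: ends 16:30 at or before S9 starts 17:30 → clear.
S7: starts 18:00 at or after S9 ends 18:00 → clear.
S8: starts 19:30 at or after S9 ends 18:00 → clear.
S3: starts 20:30 at or after S9 ends 18:00 → clear.

Yes — the slot is free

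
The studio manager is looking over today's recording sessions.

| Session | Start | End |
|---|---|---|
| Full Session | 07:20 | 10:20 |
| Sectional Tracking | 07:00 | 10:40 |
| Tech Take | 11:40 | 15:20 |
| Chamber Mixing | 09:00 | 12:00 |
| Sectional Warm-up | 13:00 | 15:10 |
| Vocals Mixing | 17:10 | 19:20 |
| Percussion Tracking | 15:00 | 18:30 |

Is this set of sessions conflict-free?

No

Sorted by start: Sectional Tracking, Full Session, Chamber Mixing, Tech Take, Sectional Warm-up, Percussion Tracking, Vocals Mixing.
Full Session starts before Sectional Tracking ends → Sectional Tracking and Full Session overlap.
That's a conflict, so the schedule is not conflict-free.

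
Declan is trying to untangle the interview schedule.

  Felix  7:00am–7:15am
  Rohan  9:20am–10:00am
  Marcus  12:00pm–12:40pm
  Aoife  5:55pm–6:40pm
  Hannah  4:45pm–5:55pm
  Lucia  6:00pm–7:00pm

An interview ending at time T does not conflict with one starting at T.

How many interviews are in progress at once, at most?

2

Walk through starts and ends in time order (an end at T is processed before a start at T):
7:00am start Felix → 1
7:15am end Felix → 0
9:20am start Rohan → 1
10:00am end Rohan → 0
12:00pm start Marcus → 1
12:40pm end Marcus → 0
4:45pm start Hannah → 1
5:55pm end Hannah → 0
5:55pm start Aoife → 1
6:00pm start Lucia → 2
6:40pm end Aoife → 1
7:00pm end Lucia → 0
Peak is 2, at 6:00pm (Aoife, Lucia).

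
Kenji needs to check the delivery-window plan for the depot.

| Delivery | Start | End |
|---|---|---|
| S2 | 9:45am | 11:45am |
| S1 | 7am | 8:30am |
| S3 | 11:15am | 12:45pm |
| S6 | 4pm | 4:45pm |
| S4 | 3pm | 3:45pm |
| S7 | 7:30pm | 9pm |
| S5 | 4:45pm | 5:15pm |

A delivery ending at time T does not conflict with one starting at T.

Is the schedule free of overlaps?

No

Check each pair: they overlap iff neither finishes before the other starts.
Sorted by start: S1, S2, S3, S4, S6, S5, S7.
S2 starts after S1 ends — done with S1.
S3 starts before S2 ends → S2 and S3 overlap.
That's a conflict, so the schedule is not conflict-free.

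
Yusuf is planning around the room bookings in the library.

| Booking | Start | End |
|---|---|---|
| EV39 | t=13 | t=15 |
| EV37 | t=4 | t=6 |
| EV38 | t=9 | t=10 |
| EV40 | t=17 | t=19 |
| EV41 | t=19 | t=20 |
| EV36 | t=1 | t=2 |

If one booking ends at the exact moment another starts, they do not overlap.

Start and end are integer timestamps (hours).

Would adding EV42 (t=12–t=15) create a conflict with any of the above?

EV36: ends t=2 at or before EV42 starts t=12 → clear.
EV37: ends t=6 at or before EV42 starts t=12 → clear.
EV38: ends t=10 at or before EV42 starts t=12 → clear.
EV39: starts t=13 before EV42 ends t=15, and ends t=15 after EV42 starts t=12 → overlap.
EV40: starts t=17 at or after EV42 ends t=15 → clear.
EV41: starts t=19 at or after EV42 ends t=15 → clear.
EV42 overlaps EV39.

Yes — it overlaps EV39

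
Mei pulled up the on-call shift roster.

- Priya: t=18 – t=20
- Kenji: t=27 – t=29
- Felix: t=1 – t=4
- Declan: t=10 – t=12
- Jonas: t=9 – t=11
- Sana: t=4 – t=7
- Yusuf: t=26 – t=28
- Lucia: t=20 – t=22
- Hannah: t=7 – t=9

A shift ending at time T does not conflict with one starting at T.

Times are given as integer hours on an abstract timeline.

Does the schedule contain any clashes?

Sorted by start: Felix, Sana, Hannah, Jonas, Declan, Priya, Lucia, Yusuf, Kenji.
Sana starts exactly when Felix ends (back-to-back, no overlap); Felix is clear from here.
Hannah starts exactly when Sana ends (back-to-back, no overlap); Sana is clear from here.
Jonas starts exactly when Hannah ends (back-to-back, no overlap); Hannah is clear from here.
Declan starts before Jonas ends → Jonas and Declan overlap.
That's a conflict, so the schedule is not conflict-free.

Yes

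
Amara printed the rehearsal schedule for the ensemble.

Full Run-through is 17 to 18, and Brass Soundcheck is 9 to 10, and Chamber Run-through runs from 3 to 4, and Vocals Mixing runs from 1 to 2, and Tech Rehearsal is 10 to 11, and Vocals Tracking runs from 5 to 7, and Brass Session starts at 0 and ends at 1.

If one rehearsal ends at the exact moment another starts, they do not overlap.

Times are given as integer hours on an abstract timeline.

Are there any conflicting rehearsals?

No

Two intervals overlap when each starts before the other ends.
Sorted by start: Brass Session, Vocals Mixing, Chamber Run-through, Vocals Tracking, Brass Soundcheck, Tech Rehearsal, Full Run-through.
Vocals Mixing starts exactly when Brass Session ends (back-to-back, no overlap); Brass Session is clear from here.
Chamber Run-through starts after Vocals Mixing ends; Vocals Mixing is clear from here.
Vocals Tracking starts after Chamber Run-through ends; Chamber Run-through is clear from here.
Brass Soundcheck starts after Vocals Tracking ends; Vocals Tracking is clear from here.
Tech Rehearsal starts exactly when Brass Soundcheck ends (back-to-back, no overlap); Brass Soundcheck is clear from here.
Full Run-through starts after Tech Rehearsal ends.
Every pair is clear; the schedule has no overlaps.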